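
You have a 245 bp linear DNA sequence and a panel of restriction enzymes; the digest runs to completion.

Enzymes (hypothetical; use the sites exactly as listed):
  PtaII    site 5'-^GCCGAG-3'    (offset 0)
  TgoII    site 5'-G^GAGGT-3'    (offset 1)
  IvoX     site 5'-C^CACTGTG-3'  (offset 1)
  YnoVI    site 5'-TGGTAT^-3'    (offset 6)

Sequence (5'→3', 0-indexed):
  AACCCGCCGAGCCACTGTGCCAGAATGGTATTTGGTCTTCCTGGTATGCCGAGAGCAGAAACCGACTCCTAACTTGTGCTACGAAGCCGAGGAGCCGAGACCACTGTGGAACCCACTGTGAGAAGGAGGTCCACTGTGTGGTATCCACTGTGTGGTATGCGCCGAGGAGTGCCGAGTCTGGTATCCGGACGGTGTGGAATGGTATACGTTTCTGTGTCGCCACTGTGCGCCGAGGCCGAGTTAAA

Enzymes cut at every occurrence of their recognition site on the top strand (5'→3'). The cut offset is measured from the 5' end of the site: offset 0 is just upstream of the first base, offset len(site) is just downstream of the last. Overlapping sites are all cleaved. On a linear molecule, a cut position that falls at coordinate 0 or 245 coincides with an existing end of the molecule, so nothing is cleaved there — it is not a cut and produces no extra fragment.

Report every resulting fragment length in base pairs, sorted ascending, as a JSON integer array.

[1,2,5,6,6,7,8,8,8,10,11,12,12,13,13,14,15,16,19,21,38]

Scan for sites:
  PtaII (GCCGAG, off=0): starts [5, 47, 85, 93, 160, 170, 228, 234] → cuts [5, 47, 85, 93, 160, 170, 228, 234]
  TgoII (GGAGGT, off=1): starts [124] → cuts [125]
  IvoX (CCACTGTG, off=1): starts [11, 100, 112, 130, 144, 219] → cuts [12, 101, 113, 131, 145, 220]
  YnoVI (TGGTAT, off=6): starts [25, 41, 138, 152, 178, 199] → cuts [31, 47, 144, 158, 184, 205]

Pooled cuts: [5, 12, 31, 47, 85, 93, 101, 113, 125, 131, 144, 145, 158, 160, 170, 184, 205, 220, 228, 234]

Fragments:
  [0,5): 5 bp
  [5,12): 7 bp
  [12,31): 19 bp
  [31,47): 16 bp
  [47,85): 38 bp
  [85,93): 8 bp
  [93,101): 8 bp
  [101,113): 12 bp
  [113,125): 12 bp
  [125,131): 6 bp
  [131,144): 13 bp
  [144,145): 1 bp
  [145,158): 13 bp
  [158,160): 2 bp
  [160,170): 10 bp
  [170,184): 14 bp
  [184,205): 21 bp
  [205,220): 15 bp
  [220,228): 8 bp
  [228,234): 6 bp
  [234,245): 11 bp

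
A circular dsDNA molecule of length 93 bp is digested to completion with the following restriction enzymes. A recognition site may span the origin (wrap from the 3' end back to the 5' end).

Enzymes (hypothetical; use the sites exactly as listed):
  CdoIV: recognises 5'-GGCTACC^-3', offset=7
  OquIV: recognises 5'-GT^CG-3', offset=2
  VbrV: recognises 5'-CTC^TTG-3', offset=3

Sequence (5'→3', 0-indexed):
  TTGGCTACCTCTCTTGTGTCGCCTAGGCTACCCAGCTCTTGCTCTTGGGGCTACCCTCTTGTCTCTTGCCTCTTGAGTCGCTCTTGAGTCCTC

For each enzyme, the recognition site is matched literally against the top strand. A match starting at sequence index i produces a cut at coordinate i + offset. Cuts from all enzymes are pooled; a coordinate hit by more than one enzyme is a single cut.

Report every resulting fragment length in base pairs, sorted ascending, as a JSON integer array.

[3,4,5,6,6,6,6,7,7,9,10,11,13]

Per-enzyme occurrences:
  CdoIV GGCTACC/7: at [2, 25, 48] ⇒ [9, 32, 55]
  OquIV GTCG/2: at [17, 76] ⇒ [19, 78]
  VbrV CTCTTG/3: at [10, 35, 41, 55, 62, 69, 80, 90] ⇒ [0, 13, 38, 44, 58, 65, 72, 83]

All cut coordinates (distinct, sorted): [0, 9, 13, 19, 32, 38, 44, 55, 58, 65, 72, 78, 83]

Fragment lengths:
  0→9: 9 bp
  9→13: 4 bp
  13→19: 6 bp
  19→32: 13 bp
  32→38: 6 bp
  38→44: 6 bp
  44→55: 11 bp
  55→58: 3 bp
  58→65: 7 bp
  65→72: 7 bp
  72→78: 6 bp
  78→83: 5 bp
  83→0 (wrap): 93-83+0 = 10 bp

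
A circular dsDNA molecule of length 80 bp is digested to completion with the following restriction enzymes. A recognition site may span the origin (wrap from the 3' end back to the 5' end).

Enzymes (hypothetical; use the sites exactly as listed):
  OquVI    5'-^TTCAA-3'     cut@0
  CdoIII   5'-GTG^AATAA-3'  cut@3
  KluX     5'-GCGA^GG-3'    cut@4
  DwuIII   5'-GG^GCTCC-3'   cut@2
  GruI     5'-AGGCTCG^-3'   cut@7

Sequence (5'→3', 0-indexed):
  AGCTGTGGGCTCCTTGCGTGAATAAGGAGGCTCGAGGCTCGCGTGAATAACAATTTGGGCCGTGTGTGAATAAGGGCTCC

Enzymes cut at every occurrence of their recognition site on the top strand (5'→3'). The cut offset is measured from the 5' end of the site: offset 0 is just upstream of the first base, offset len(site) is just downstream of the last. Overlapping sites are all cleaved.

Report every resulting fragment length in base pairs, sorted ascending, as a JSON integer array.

Site scan:
  OquVI (TTCAA, off=0): no sites
  CdoIII GTGAATAA/3: at [17, 42, 65] ⇒ [20, 45, 68]
  KluX (GCGAGG, off=4): no sites
  DwuIII GGGCTCC/2: at [6, 73] ⇒ [8, 75]
  GruI AGGCTCG/7: at [27, 34] ⇒ [34, 41]

All cut coordinates (distinct, sorted): [8, 20, 34, 41, 45, 68, 75]

Fragment lengths:
  8→20: 12 bp
  20→34: 14 bp
  34→41: 7 bp
  41→45: 4 bp
  45→68: 23 bp
  68→75: 7 bp
  75→8 (wrap): 80-75+8 = 13 bp

[4,7,7,12,13,14,23]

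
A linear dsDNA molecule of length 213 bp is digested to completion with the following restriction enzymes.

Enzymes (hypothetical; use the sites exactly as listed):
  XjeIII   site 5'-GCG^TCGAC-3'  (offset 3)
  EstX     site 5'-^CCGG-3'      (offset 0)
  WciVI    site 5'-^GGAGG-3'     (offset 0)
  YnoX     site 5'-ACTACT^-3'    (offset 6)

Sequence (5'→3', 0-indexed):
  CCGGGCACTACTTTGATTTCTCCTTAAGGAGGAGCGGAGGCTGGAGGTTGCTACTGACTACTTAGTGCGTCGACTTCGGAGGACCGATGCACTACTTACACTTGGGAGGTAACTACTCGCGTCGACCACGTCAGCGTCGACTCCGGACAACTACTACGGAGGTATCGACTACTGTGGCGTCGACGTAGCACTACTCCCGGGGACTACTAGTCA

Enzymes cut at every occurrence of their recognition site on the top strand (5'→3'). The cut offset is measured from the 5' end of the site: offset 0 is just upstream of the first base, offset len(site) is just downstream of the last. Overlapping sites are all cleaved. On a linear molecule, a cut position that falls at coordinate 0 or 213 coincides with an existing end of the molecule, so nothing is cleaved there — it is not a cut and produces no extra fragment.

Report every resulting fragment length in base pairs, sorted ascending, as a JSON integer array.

[1,2,4,5,6,6,7,7,8,8,8,12,12,13,13,15,15,16,16,19,20]

Site scan:
  XjeIII (GCGTCGAC, off=3): starts [66, 118, 133, 176] → cuts [69, 121, 136, 179]
  EstX (CCGG, off=0): starts [0, 142, 196] → cuts [142, 196] (position 0 is a terminus of the linear molecule — no cut)
  WciVI (GGAGG, off=0): starts [27, 35, 42, 77, 104, 157] → cuts [27, 35, 42, 77, 104, 157]
  YnoX (ACTACT, off=6): starts [6, 56, 90, 111, 149, 167, 189, 202] → cuts [12, 62, 96, 117, 155, 173, 195, 208]

All cut coordinates (distinct, sorted): [12, 27, 35, 42, 62, 69, 77, 96, 104, 117, 121, 136, 142, 155, 157, 173, 179, 195, 196, 208]

Fragments:
  [0,12): 12 bp
  [12,27): 15 bp
  [27,35): 8 bp
  [35,42): 7 bp
  [42,62): 20 bp
  [62,69): 7 bp
  [69,77): 8 bp
  [77,96): 19 bp
  [96,104): 8 bp
  [104,117): 13 bp
  [117,121): 4 bp
  [121,136): 15 bp
  [136,142): 6 bp
  [142,155): 13 bp
  [155,157): 2 bp
  [157,173): 16 bp
  [173,179): 6 bp
  [179,195): 16 bp
  [195,196): 1 bp
  [196,208): 12 bp
  [208,213): 5 bp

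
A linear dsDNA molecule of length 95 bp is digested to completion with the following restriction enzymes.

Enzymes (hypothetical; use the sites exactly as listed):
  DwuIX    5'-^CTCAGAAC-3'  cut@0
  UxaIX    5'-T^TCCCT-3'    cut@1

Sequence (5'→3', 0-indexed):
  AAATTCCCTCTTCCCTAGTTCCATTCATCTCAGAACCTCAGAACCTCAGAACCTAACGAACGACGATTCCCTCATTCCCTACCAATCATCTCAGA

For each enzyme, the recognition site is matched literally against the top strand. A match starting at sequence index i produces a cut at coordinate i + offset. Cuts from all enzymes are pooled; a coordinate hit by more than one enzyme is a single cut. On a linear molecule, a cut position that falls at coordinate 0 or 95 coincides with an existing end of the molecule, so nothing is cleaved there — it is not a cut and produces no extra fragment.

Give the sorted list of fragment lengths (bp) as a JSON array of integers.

[4,7,8,8,8,17,20,23]

Per-enzyme occurrences:
  DwuIX CTCAGAAC/0: at [28, 36, 44] ⇒ [28, 36, 44]
  UxaIX TTCCCT/1: at [3, 10, 66, 74] ⇒ [4, 11, 67, 75]

All cut coordinates (distinct, sorted): [4, 11, 28, 36, 44, 67, 75]

Fragment lengths:
  [0,4): 4 bp
  [4,11): 7 bp
  [11,28): 17 bp
  [28,36): 8 bp
  [36,44): 8 bp
  [44,67): 23 bp
  [67,75): 8 bp
  [75,95): 20 bp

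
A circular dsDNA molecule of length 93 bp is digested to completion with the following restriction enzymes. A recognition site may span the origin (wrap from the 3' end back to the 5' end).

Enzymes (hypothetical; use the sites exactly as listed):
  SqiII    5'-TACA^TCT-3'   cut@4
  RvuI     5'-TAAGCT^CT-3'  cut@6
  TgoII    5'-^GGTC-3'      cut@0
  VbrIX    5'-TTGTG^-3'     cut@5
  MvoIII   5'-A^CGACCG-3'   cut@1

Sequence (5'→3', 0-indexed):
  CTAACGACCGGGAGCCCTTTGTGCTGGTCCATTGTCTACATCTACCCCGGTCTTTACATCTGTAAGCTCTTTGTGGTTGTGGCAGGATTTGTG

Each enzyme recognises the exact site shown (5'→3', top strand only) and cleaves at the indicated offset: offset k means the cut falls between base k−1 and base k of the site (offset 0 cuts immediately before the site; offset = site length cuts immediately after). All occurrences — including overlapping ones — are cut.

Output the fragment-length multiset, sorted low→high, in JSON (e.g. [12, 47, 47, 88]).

[2,4,6,7,8,10,10,12,15,19]

Scan for sites:
  SqiII (TACATCT, off=4): starts [36, 54] → cuts [40, 58]
  RvuI (TAAGCTCT, off=6): starts [62] → cuts [68]
  TgoII (GGTC, off=0): starts [25, 48] → cuts [25, 48]
  VbrIX (TTGTG, off=5): starts [18, 70, 76, 88] → cuts [0, 23, 75, 81]
  MvoIII (ACGACCG, off=1): starts [3] → cuts [4]

Pooled cuts: [0, 4, 23, 25, 40, 48, 58, 68, 75, 81]

Fragments:
  0→4: 4 bp
  4→23: 19 bp
  23→25: 2 bp
  25→40: 15 bp
  40→48: 8 bp
  48→58: 10 bp
  58→68: 10 bp
  68→75: 7 bp
  75→81: 6 bp
  81→0 (wrap): 93-81+0 = 12 bp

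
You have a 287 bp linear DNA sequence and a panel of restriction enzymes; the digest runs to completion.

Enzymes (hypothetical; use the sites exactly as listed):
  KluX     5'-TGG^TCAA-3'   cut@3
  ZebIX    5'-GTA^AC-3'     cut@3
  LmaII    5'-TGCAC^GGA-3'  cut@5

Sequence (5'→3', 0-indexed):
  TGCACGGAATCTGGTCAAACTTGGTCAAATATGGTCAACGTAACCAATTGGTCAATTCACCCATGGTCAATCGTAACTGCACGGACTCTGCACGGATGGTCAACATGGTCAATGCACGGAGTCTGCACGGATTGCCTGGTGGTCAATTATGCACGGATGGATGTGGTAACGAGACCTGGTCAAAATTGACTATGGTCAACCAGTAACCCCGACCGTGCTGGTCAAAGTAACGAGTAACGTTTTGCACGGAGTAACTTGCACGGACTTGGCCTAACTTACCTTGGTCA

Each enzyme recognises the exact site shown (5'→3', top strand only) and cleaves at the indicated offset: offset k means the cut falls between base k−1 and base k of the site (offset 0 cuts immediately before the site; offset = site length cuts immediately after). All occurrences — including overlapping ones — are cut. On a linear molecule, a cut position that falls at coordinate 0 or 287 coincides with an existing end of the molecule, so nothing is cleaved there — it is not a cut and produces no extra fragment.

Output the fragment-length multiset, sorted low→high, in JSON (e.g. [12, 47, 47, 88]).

Scan for sites:
  KluX (TGGTCAA, off=3): starts [11, 21, 31, 48, 63, 96, 105, 139, 176, 192, 218] → cuts [14, 24, 34, 51, 66, 99, 108, 142, 179, 195, 221]
  ZebIX (GTAAC, off=3): starts [39, 72, 165, 202, 226, 233, 250] → cuts [42, 75, 168, 205, 229, 236, 253]
  LmaII (TGCACGGA, off=5): starts [0, 77, 88, 112, 123, 149, 242, 256] → cuts [5, 82, 93, 117, 128, 154, 247, 261]

Pooled cuts: [5, 14, 24, 34, 42, 51, 66, 75, 82, 93, 99, 108, 117, 128, 142, 154, 168, 179, 195, 205, 221, 229, 236, 247, 253, 261]

Fragments:
  [0,5): 5 bp
  [5,14): 9 bp
  [14,24): 10 bp
  [24,34): 10 bp
  [34,42): 8 bp
  [42,51): 9 bp
  [51,66): 15 bp
  [66,75): 9 bp
  [75,82): 7 bp
  [82,93): 11 bp
  [93,99): 6 bp
  [99,108): 9 bp
  [108,117): 9 bp
  [117,128): 11 bp
  [128,142): 14 bp
  [142,154): 12 bp
  [154,168): 14 bp
  [168,179): 11 bp
  [179,195): 16 bp
  [195,205): 10 bp
  [205,221): 16 bp
  [221,229): 8 bp
  [229,236): 7 bp
  [236,247): 11 bp
  [247,253): 6 bp
  [253,261): 8 bp
  [261,287): 26 bp

[5,6,6,7,7,8,8,8,9,9,9,9,9,10,10,10,11,11,11,11,12,14,14,15,16,16,26]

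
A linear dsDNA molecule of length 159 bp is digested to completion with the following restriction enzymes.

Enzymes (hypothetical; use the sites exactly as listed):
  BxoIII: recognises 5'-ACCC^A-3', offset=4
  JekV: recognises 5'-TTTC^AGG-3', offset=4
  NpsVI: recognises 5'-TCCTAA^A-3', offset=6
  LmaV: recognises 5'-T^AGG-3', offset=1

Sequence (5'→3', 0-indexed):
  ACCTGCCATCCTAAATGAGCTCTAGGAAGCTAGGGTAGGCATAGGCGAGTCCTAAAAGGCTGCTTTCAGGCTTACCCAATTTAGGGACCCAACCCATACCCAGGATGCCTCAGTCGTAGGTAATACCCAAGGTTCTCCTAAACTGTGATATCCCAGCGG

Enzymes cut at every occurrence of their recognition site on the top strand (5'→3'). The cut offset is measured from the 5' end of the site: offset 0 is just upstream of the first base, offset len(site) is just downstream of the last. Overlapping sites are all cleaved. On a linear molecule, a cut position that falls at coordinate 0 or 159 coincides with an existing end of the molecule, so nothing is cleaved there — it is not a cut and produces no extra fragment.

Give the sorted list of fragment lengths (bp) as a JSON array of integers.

[5,5,5,6,6,8,8,9,10,11,12,13,13,14,16,18]

Scan for sites:
  BxoIII ACCCA/4: at [73, 86, 91, 97, 124] ⇒ [77, 90, 95, 101, 128]
  JekV TTTCAGG/4: at [63] ⇒ [67]
  NpsVI TCCTAAA/6: at [8, 49, 135] ⇒ [14, 55, 141]
  LmaV TAGG/1: at [22, 30, 35, 41, 81, 116] ⇒ [23, 31, 36, 42, 82, 117]

Pooled cuts: [14, 23, 31, 36, 42, 55, 67, 77, 82, 90, 95, 101, 117, 128, 141]

Fragments:
  [0,14): 14 bp
  [14,23): 9 bp
  [23,31): 8 bp
  [31,36): 5 bp
  [36,42): 6 bp
  [42,55): 13 bp
  [55,67): 12 bp
  [67,77): 10 bp
  [77,82): 5 bp
  [82,90): 8 bp
  [90,95): 5 bp
  [95,101): 6 bp
  [101,117): 16 bp
  [117,128): 11 bp
  [128,141): 13 bp
  [141,159): 18 bp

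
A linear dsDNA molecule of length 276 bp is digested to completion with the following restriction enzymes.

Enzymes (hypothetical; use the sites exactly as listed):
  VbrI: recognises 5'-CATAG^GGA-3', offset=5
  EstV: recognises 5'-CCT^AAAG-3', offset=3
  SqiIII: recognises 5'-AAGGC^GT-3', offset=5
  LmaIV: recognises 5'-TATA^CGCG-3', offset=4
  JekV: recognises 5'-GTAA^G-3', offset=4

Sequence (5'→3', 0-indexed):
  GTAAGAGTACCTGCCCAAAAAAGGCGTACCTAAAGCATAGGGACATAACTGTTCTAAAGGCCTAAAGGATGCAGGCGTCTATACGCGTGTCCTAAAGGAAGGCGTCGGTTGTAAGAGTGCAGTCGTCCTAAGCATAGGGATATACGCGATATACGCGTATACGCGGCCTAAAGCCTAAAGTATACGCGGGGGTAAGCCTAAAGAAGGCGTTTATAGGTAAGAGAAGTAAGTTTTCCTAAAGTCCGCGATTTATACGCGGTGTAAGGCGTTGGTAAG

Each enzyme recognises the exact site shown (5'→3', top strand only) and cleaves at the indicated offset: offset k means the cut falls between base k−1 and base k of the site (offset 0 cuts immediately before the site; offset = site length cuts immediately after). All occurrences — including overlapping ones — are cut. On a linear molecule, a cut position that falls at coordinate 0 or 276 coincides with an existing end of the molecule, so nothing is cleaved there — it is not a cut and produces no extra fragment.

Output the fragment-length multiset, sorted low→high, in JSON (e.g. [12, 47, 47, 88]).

[1,3,4,4,6,7,7,8,8,8,8,8,9,9,9,9,10,10,10,11,11,12,17,20,21,23,23]

Per-enzyme occurrences:
  VbrI (CATAGGGA, off=5): starts [35, 132] → cuts [40, 137]
  EstV (CCTAAAG, off=3): starts [28, 60, 90, 166, 173, 196, 234] → cuts [31, 63, 93, 169, 176, 199, 237]
  SqiIII (AAGGCGT, off=5): starts [20, 98, 203, 262] → cuts [25, 103, 208, 267]
  LmaIV (TATACGCG, off=4): starts [79, 140, 149, 157, 180, 250] → cuts [83, 144, 153, 161, 184, 254]
  JekV (GTAAG, off=4): starts [0, 110, 191, 216, 225, 260, 271] → cuts [4, 114, 195, 220, 229, 264, 275]

Pooled cuts: [4, 25, 31, 40, 63, 83, 93, 103, 114, 137, 144, 153, 161, 169, 176, 184, 195, 199, 208, 220, 229, 237, 254, 264, 267, 275]

Fragments:
  [0,4): 4 bp
  [4,25): 21 bp
  [25,31): 6 bp
  [31,40): 9 bp
  [40,63): 23 bp
  [63,83): 20 bp
  [83,93): 10 bp
  [93,103): 10 bp
  [103,114): 11 bp
  [114,137): 23 bp
  [137,144): 7 bp
  [144,153): 9 bp
  [153,161): 8 bp
  [161,169): 8 bp
  [169,176): 7 bp
  [176,184): 8 bp
  [184,195): 11 bp
  [195,199): 4 bp
  [199,208): 9 bp
  [208,220): 12 bp
  [220,229): 9 bp
  [229,237): 8 bp
  [237,254): 17 bp
  [254,264): 10 bp
  [264,267): 3 bp
  [267,275): 8 bp
  [275,276): 1 bp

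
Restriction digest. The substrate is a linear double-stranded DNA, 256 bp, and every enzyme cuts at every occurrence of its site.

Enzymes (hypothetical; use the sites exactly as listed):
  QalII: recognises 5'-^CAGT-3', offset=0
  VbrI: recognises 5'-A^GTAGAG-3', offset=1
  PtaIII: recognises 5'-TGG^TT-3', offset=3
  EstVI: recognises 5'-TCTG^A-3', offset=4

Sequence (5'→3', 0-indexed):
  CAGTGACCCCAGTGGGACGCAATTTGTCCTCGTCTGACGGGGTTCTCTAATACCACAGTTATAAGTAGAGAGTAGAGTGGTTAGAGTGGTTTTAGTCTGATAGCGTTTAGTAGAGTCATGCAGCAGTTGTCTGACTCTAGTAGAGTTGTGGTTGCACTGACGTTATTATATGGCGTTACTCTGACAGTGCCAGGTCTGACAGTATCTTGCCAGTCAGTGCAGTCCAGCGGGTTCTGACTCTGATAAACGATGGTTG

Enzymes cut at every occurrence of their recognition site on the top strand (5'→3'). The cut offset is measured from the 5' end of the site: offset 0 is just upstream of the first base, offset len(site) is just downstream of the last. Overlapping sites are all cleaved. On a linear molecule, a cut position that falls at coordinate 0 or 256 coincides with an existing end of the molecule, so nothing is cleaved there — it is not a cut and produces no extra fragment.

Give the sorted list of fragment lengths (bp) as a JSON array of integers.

Scan for sites:
  QalII CAGT/0: at [0, 9, 55, 123, 184, 199, 210, 214, 219] ⇒ [9, 55, 123, 184, 199, 210, 214, 219] (position 0 is a terminus of the linear molecule — no cut)
  VbrI AGTAGAG/1: at [63, 70, 108, 138] ⇒ [64, 71, 109, 139]
  PtaIII TGGTT/3: at [77, 86, 148, 250] ⇒ [80, 89, 151, 253]
  EstVI TCTGA/4: at [32, 95, 129, 179, 194, 232, 238] ⇒ [36, 99, 133, 183, 198, 236, 242]

All cut coordinates (distinct, sorted): [9, 36, 55, 64, 71, 80, 89, 99, 109, 123, 133, 139, 151, 183, 184, 198, 199, 210, 214, 219, 236, 242, 253]

Fragments:
  [0,9): 9 bp
  [9,36): 27 bp
  [36,55): 19 bp
  [55,64): 9 bp
  [64,71): 7 bp
  [71,80): 9 bp
  [80,89): 9 bp
  [89,99): 10 bp
  [99,109): 10 bp
  [109,123): 14 bp
  [123,133): 10 bp
  [133,139): 6 bp
  [139,151): 12 bp
  [151,183): 32 bp
  [183,184): 1 bp
  [184,198): 14 bp
  [198,199): 1 bp
  [199,210): 11 bp
  [210,214): 4 bp
  [214,219): 5 bp
  [219,236): 17 bp
  [236,242): 6 bp
  [242,253): 11 bp
  [253,256): 3 bp

[1,1,3,4,5,6,6,7,9,9,9,9,10,10,10,11,11,12,14,14,17,19,27,32]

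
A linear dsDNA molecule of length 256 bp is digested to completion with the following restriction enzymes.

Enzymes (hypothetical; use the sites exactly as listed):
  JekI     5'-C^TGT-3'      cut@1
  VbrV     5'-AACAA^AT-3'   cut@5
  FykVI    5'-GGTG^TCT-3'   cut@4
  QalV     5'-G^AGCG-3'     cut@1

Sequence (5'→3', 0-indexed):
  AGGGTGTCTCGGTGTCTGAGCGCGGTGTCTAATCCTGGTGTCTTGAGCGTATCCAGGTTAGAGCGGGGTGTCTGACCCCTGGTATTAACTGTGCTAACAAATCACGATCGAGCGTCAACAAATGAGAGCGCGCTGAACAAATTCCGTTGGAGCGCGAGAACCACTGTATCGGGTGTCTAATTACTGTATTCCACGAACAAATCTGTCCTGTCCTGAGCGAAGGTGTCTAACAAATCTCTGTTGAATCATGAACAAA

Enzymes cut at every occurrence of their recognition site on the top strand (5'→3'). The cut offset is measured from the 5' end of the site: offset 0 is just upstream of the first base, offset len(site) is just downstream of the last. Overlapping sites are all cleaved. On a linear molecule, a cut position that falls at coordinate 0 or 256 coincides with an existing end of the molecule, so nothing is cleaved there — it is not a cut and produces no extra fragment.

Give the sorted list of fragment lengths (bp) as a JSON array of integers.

Scan for sites:
  JekI CTGT/1: at [88, 163, 183, 202, 207, 237] ⇒ [89, 164, 184, 203, 208, 238]
  VbrV AACAAAT/5: at [95, 116, 135, 195, 228] ⇒ [100, 121, 140, 200, 233]
  FykVI GGTGTCT/4: at [2, 10, 23, 36, 66, 171, 221] ⇒ [6, 14, 27, 40, 70, 175, 225]
  QalV GAGCG/1: at [17, 44, 60, 109, 125, 149, 214] ⇒ [18, 45, 61, 110, 126, 150, 215]

All cut coordinates (distinct, sorted): [6, 14, 18, 27, 40, 45, 61, 70, 89, 100, 110, 121, 126, 140, 150, 164, 175, 184, 200, 203, 208, 215, 225, 233, 238]

Fragment lengths:
  [0,6): 6 bp
  [6,14): 8 bp
  [14,18): 4 bp
  [18,27): 9 bp
  [27,40): 13 bp
  [40,45): 5 bp
  [45,61): 16 bp
  [61,70): 9 bp
  [70,89): 19 bp
  [89,100): 11 bp
  [100,110): 10 bp
  [110,121): 11 bp
  [121,126): 5 bp
  [126,140): 14 bp
  [140,150): 10 bp
  [150,164): 14 bp
  [164,175): 11 bp
  [175,184): 9 bp
  [184,200): 16 bp
  [200,203): 3 bp
  [203,208): 5 bp
  [208,215): 7 bp
  [215,225): 10 bp
  [225,233): 8 bp
  [233,238): 5 bp
  [238,256): 18 bp

[3,4,5,5,5,5,6,7,8,8,9,9,9,10,10,10,11,11,11,13,14,14,16,16,18,19]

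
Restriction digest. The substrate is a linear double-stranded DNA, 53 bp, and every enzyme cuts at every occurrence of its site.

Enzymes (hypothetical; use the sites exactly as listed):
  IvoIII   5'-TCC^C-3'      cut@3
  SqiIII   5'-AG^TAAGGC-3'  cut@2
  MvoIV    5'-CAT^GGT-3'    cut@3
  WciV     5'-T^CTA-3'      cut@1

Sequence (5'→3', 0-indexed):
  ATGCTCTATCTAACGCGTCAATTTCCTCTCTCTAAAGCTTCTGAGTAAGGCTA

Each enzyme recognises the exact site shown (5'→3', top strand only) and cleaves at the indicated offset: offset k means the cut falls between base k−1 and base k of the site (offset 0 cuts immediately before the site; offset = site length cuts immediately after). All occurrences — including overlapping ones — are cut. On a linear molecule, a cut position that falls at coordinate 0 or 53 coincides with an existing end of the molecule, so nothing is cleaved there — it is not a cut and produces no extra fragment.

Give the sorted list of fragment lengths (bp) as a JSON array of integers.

Site scan:
  IvoIII (TCCC, off=3): no sites
  SqiIII AGTAAGGC/2: at [43] ⇒ [45]
  MvoIV (CATGGT, off=3): no sites
  WciV TCTA/1: at [4, 8, 30] ⇒ [5, 9, 31]

Pooled cuts: [5, 9, 31, 45]

Fragments:
  [0,5): 5 bp
  [5,9): 4 bp
  [9,31): 22 bp
  [31,45): 14 bp
  [45,53): 8 bp

[4,5,8,14,22]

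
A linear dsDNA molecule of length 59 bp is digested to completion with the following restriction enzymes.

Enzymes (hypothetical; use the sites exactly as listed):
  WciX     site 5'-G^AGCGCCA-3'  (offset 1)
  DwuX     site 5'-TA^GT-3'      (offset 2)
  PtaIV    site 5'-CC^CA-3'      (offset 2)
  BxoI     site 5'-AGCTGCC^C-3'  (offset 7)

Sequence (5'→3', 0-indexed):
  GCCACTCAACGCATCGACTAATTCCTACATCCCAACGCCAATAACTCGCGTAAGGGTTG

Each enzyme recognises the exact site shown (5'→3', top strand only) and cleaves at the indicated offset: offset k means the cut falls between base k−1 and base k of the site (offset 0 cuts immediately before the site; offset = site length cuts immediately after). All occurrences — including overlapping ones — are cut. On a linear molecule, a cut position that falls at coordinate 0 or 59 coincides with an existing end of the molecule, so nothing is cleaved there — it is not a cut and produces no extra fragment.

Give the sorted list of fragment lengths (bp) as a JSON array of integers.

Per-enzyme occurrences:
  WciX (GAGCGCCA, off=1): no sites
  DwuX (TAGT, off=2): no sites
  PtaIV CCCA/2: at [30] ⇒ [32]
  BxoI (AGCTGCCC, off=7): no sites

Pooled cuts: [32]

Fragments:
  [0,32): 32 bp
  [32,59): 27 bp

[27,32]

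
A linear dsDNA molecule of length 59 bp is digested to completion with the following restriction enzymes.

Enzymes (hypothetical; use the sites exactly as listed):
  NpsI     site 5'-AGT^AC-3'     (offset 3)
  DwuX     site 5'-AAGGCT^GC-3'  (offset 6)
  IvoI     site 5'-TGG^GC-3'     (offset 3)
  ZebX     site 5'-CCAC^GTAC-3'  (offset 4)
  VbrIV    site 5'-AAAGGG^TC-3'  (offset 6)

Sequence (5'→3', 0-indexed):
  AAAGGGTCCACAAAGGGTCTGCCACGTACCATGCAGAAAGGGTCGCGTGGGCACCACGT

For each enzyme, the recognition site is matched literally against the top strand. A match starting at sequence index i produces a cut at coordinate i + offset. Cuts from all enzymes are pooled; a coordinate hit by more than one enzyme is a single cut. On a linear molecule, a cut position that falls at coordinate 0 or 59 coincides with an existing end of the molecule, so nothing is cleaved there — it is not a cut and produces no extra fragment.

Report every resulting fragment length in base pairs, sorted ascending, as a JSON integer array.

Per-enzyme occurrences:
  NpsI (AGTAC, off=3): no sites
  DwuX (AAGGCTGC, off=6): no sites
  IvoI TGGGC/3: at [47] ⇒ [50]
  ZebX CCACGTAC/4: at [21] ⇒ [25]
  VbrIV AAAGGGTC/6: at [0, 11, 36] ⇒ [6, 17, 42]

Pooled cuts: [6, 17, 25, 42, 50]

Fragment lengths:
  [0,6): 6 bp
  [6,17): 11 bp
  [17,25): 8 bp
  [25,42): 17 bp
  [42,50): 8 bp
  [50,59): 9 bp

[6,8,8,9,11,17]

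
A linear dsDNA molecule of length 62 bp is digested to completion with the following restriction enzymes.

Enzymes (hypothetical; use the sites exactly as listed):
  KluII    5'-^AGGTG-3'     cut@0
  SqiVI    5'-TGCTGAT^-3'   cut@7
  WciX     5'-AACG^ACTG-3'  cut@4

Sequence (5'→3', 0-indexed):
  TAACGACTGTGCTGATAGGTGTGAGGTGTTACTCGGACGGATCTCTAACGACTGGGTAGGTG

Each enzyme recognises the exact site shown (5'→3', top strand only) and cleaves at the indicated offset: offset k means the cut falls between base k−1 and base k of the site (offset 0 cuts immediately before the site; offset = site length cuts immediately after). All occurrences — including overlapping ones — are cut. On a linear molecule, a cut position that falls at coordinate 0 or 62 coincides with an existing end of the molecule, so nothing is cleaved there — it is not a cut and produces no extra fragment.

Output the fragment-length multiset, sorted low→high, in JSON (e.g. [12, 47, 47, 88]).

[5,5,7,7,11,27]

Per-enzyme occurrences:
  KluII AGGTG/0: at [16, 23, 57] ⇒ [16, 23, 57]
  SqiVI TGCTGAT/7: at [9] ⇒ [16]
  WciX AACGACTG/4: at [1, 46] ⇒ [5, 50]

All cut coordinates (distinct, sorted): [5, 16, 23, 50, 57]

Fragment lengths:
  [0,5): 5 bp
  [5,16): 11 bp
  [16,23): 7 bp
  [23,50): 27 bp
  [50,57): 7 bp
  [57,62): 5 bp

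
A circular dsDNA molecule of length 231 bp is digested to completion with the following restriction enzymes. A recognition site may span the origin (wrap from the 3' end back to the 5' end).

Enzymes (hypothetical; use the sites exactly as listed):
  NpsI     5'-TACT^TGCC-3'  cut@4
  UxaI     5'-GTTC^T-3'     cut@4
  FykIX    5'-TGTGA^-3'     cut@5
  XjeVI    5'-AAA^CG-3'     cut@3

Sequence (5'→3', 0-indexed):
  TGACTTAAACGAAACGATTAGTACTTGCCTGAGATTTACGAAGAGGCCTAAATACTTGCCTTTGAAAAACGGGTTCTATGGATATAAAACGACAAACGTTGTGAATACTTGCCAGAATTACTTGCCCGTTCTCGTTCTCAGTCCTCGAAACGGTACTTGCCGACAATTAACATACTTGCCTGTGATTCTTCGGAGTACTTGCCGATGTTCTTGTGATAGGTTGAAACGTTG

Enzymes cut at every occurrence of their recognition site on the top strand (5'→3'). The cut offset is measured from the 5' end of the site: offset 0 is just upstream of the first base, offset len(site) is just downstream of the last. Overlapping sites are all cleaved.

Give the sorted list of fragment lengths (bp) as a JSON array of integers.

[5,5,6,6,6,7,7,7,8,8,9,9,10,11,11,13,13,13,13,14,19,31]

Per-enzyme occurrences:
  NpsI (TACTTGCC, off=4): starts [21, 52, 105, 118, 153, 172, 195] → cuts [25, 56, 109, 122, 157, 176, 199]
  UxaI (GTTCT, off=4): starts [72, 127, 133, 206] → cuts [76, 131, 137, 210]
  FykIX (TGTGA, off=5): starts [99, 180, 211, 229] → cuts [3, 104, 185, 216]
  XjeVI (AAACG, off=3): starts [6, 11, 66, 86, 93, 147, 223] → cuts [9, 14, 69, 89, 96, 150, 226]

All cut coordinates (distinct, sorted): [3, 9, 14, 25, 56, 69, 76, 89, 96, 104, 109, 122, 131, 137, 150, 157, 176, 185, 199, 210, 216, 226]

Fragment lengths:
  3→9: 6 bp
  9→14: 5 bp
  14→25: 11 bp
  25→56: 31 bp
  56→69: 13 bp
  69→76: 7 bp
  76→89: 13 bp
  89→96: 7 bp
  96→104: 8 bp
  104→109: 5 bp
  109→122: 13 bp
  122→131: 9 bp
  131→137: 6 bp
  137→150: 13 bp
  150→157: 7 bp
  157→176: 19 bp
  176→185: 9 bp
  185→199: 14 bp
  199→210: 11 bp
  210→216: 6 bp
  216→226: 10 bp
  226→3 (wrap): 231-226+3 = 8 bp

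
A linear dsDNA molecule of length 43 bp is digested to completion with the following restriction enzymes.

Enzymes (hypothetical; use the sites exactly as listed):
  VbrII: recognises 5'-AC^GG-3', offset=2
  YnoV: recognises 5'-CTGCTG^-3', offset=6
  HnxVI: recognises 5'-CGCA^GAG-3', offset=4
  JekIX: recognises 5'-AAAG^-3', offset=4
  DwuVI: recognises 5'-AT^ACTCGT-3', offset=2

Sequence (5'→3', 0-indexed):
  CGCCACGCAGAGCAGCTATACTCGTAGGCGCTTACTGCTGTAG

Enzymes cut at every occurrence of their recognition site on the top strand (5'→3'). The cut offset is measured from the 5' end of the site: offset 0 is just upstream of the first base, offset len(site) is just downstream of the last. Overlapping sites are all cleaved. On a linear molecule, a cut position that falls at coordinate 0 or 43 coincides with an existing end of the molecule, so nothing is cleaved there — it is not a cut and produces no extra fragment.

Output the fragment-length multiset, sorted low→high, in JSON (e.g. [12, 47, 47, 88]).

Per-enzyme occurrences:
  VbrII (ACGG, off=2): no sites
  YnoV (CTGCTG, off=6): starts [34] → cuts [40]
  HnxVI (CGCAGAG, off=4): starts [5] → cuts [9]
  JekIX (AAAG, off=4): no sites
  DwuVI (ATACTCGT, off=2): starts [17] → cuts [19]

Pooled cuts: [9, 19, 40]

Fragment lengths:
  [0,9): 9 bp
  [9,19): 10 bp
  [19,40): 21 bp
  [40,43): 3 bp

[3,9,10,21]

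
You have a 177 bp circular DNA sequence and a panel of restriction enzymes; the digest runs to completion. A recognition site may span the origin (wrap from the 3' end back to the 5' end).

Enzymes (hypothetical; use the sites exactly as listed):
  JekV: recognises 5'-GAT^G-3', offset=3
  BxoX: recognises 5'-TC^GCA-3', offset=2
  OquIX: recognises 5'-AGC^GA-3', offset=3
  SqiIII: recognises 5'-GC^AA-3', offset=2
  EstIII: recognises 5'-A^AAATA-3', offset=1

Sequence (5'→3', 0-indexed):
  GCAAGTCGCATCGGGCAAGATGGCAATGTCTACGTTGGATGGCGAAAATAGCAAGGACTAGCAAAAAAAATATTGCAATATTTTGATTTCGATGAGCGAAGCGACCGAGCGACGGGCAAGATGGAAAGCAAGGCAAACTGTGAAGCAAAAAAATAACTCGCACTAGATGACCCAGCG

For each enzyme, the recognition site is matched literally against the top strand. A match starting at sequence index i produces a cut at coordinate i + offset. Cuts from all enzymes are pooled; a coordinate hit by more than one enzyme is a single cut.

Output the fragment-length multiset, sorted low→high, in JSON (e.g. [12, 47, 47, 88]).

[3,4,4,5,5,5,5,5,5,5,7,7,7,8,9,9,9,9,10,11,12,16,17]

Scan for sites:
  JekV GATG/3: at [18, 37, 90, 119, 165] ⇒ [21, 40, 93, 122, 168]
  BxoX TCGCA/2: at [5, 157] ⇒ [7, 159]
  OquIX AGCGA/3: at [94, 99, 107] ⇒ [97, 102, 110]
  SqiIII GCAA/2: at [0, 14, 22, 50, 60, 74, 115, 127, 132, 144] ⇒ [2, 16, 24, 52, 62, 76, 117, 129, 134, 146]
  EstIII AAAATA/1: at [44, 66, 149] ⇒ [45, 67, 150]

Pooled cuts: [2, 7, 16, 21, 24, 40, 45, 52, 62, 67, 76, 93, 97, 102, 110, 117, 122, 129, 134, 146, 150, 159, 168]

Fragments:
  2→7: 5 bp
  7→16: 9 bp
  16→21: 5 bp
  21→24: 3 bp
  24→40: 16 bp
  40→45: 5 bp
  45→52: 7 bp
  52→62: 10 bp
  62→67: 5 bp
  67→76: 9 bp
  76→93: 17 bp
  93→97: 4 bp
  97→102: 5 bp
  102→110: 8 bp
  110→117: 7 bp
  117→122: 5 bp
  122→129: 7 bp
  129→134: 5 bp
  134→146: 12 bp
  146→150: 4 bp
  150→159: 9 bp
  159→168: 9 bp
  168→2 (wrap): 177-168+2 = 11 bp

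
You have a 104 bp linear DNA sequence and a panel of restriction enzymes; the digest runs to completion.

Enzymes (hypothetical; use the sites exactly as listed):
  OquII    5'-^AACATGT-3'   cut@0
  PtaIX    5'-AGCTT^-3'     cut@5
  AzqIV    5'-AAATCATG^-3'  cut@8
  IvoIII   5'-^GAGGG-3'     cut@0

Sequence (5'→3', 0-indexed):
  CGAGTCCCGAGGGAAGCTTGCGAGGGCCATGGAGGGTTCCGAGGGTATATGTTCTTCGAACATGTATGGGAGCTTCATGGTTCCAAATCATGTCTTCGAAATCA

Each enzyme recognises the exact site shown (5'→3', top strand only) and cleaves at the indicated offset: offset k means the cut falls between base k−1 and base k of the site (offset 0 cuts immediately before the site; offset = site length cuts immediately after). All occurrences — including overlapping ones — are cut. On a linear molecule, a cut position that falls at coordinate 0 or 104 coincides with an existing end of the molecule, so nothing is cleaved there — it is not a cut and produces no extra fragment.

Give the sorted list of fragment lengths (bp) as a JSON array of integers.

Scan for sites:
  OquII (AACATGT, off=0): starts [58] → cuts [58]
  PtaIX (AGCTT, off=5): starts [14, 70] → cuts [19, 75]
  AzqIV (AAATCATG, off=8): starts [84] → cuts [92]
  IvoIII (GAGGG, off=0): starts [8, 21, 31, 40] → cuts [8, 21, 31, 40]

All cut coordinates (distinct, sorted): [8, 19, 21, 31, 40, 58, 75, 92]

Fragment lengths:
  [0,8): 8 bp
  [8,19): 11 bp
  [19,21): 2 bp
  [21,31): 10 bp
  [31,40): 9 bp
  [40,58): 18 bp
  [58,75): 17 bp
  [75,92): 17 bp
  [92,104): 12 bp

[2,8,9,10,11,12,17,17,18]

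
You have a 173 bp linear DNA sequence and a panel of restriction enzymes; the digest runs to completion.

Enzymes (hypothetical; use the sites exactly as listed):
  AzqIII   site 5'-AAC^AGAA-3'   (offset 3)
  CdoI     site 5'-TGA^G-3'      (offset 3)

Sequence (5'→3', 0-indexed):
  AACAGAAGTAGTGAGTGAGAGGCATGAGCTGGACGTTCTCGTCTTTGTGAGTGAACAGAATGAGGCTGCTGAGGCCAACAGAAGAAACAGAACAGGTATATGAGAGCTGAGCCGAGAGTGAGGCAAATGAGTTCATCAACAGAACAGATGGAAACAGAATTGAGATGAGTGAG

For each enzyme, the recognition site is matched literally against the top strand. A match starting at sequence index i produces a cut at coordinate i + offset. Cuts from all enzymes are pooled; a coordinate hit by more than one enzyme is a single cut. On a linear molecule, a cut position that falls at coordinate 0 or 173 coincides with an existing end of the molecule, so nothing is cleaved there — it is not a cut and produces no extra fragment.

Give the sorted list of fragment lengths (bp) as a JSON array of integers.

Per-enzyme occurrences:
  AzqIII (AACAGAA, off=3): starts [0, 53, 76, 85, 137, 152] → cuts [3, 56, 79, 88, 140, 155]
  CdoI (TGAG, off=3): starts [11, 15, 24, 47, 60, 69, 100, 107, 118, 127, 160, 165, 169] → cuts [14, 18, 27, 50, 63, 72, 103, 110, 121, 130, 163, 168, 172]

All cut coordinates (distinct, sorted): [3, 14, 18, 27, 50, 56, 63, 72, 79, 88, 103, 110, 121, 130, 140, 155, 163, 168, 172]

Fragment lengths:
  [0,3): 3 bp
  [3,14): 11 bp
  [14,18): 4 bp
  [18,27): 9 bp
  [27,50): 23 bp
  [50,56): 6 bp
  [56,63): 7 bp
  [63,72): 9 bp
  [72,79): 7 bp
  [79,88): 9 bp
  [88,103): 15 bp
  [103,110): 7 bp
  [110,121): 11 bp
  [121,130): 9 bp
  [130,140): 10 bp
  [140,155): 15 bp
  [155,163): 8 bp
  [163,168): 5 bp
  [168,172): 4 bp
  [172,173): 1 bp

[1,3,4,4,5,6,7,7,7,8,9,9,9,9,10,11,11,15,15,23]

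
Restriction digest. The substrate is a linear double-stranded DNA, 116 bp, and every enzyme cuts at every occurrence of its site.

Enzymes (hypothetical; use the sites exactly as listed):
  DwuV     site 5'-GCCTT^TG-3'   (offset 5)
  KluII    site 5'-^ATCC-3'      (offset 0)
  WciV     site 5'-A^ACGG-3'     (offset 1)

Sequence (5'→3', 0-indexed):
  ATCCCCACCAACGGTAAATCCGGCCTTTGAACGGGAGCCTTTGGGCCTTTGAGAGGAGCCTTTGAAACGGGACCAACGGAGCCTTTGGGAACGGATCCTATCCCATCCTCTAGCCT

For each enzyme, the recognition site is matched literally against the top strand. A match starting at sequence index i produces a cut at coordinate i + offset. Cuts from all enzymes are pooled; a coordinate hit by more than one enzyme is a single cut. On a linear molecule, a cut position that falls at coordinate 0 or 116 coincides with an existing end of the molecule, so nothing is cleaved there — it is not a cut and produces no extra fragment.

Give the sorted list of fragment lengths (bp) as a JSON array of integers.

[3,4,4,5,5,5,7,8,9,10,10,10,11,12,13]

Site scan:
  DwuV GCCTTTG/5: at [22, 36, 44, 57, 80] ⇒ [27, 41, 49, 62, 85]
  KluII ATCC/0: at [0, 17, 94, 99, 104] ⇒ [17, 94, 99, 104] (position 0 is a terminus of the linear molecule — no cut)
  WciV AACGG/1: at [9, 29, 65, 74, 89] ⇒ [10, 30, 66, 75, 90]

All cut coordinates (distinct, sorted): [10, 17, 27, 30, 41, 49, 62, 66, 75, 85, 90, 94, 99, 104]

Fragments:
  [0,10): 10 bp
  [10,17): 7 bp
  [17,27): 10 bp
  [27,30): 3 bp
  [30,41): 11 bp
  [41,49): 8 bp
  [49,62): 13 bp
  [62,66): 4 bp
  [66,75): 9 bp
  [75,85): 10 bp
  [85,90): 5 bp
  [90,94): 4 bp
  [94,99): 5 bp
  [99,104): 5 bp
  [104,116): 12 bp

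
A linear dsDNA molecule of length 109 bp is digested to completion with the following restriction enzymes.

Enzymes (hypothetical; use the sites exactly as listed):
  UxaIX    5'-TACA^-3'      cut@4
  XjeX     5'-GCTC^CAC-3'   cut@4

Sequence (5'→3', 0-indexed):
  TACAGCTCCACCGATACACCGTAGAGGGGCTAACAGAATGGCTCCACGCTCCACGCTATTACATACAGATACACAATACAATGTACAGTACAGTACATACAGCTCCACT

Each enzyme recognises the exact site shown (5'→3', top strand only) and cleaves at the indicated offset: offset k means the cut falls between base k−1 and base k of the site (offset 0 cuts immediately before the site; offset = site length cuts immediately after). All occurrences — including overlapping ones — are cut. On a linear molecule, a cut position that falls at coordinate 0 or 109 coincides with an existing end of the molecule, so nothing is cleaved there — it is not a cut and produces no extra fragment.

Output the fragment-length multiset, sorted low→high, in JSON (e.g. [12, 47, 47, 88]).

[4,4,4,4,4,4,5,5,6,7,7,7,10,12,26]

Site scan:
  UxaIX (TACA, off=4): starts [0, 14, 59, 63, 69, 76, 83, 88, 93, 97] → cuts [4, 18, 63, 67, 73, 80, 87, 92, 97, 101]
  XjeX (GCTCCAC, off=4): starts [4, 40, 47, 101] → cuts [8, 44, 51, 105]

All cut coordinates (distinct, sorted): [4, 8, 18, 44, 51, 63, 67, 73, 80, 87, 92, 97, 101, 105]

Fragment lengths:
  [0,4): 4 bp
  [4,8): 4 bp
  [8,18): 10 bp
  [18,44): 26 bp
  [44,51): 7 bp
  [51,63): 12 bp
  [63,67): 4 bp
  [67,73): 6 bp
  [73,80): 7 bp
  [80,87): 7 bp
  [87,92): 5 bp
  [92,97): 5 bp
  [97,101): 4 bp
  [101,105): 4 bp
  [105,109): 4 bp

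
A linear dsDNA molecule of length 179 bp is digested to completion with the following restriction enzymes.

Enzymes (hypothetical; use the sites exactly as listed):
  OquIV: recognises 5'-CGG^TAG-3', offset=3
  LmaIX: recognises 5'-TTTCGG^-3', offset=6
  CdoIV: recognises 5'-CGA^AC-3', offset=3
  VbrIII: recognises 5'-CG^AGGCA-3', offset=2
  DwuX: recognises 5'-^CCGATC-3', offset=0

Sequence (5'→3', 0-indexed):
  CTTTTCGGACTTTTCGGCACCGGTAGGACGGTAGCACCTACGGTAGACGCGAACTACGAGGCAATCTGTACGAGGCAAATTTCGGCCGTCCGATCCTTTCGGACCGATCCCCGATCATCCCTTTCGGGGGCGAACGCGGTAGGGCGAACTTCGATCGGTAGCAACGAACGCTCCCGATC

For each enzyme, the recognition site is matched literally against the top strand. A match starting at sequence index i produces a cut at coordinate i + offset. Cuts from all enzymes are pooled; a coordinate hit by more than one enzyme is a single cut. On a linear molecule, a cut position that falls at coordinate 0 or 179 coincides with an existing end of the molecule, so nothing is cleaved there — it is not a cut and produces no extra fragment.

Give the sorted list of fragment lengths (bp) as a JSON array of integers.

Site scan:
  OquIV CGGTAG/3: at [20, 28, 40, 136, 155] ⇒ [23, 31, 43, 139, 158]
  LmaIX TTTCGG/6: at [2, 11, 79, 96, 121] ⇒ [8, 17, 85, 102, 127]
  CdoIV CGAAC/3: at [49, 130, 144, 164] ⇒ [52, 133, 147, 167]
  VbrIII CGAGGCA/2: at [56, 70] ⇒ [58, 72]
  DwuX CCGATC/0: at [89, 103, 110, 173] ⇒ [89, 103, 110, 173]

All cut coordinates (distinct, sorted): [8, 17, 23, 31, 43, 52, 58, 72, 85, 89, 102, 103, 110, 127, 133, 139, 147, 158, 167, 173]

Fragment lengths:
  [0,8): 8 bp
  [8,17): 9 bp
  [17,23): 6 bp
  [23,31): 8 bp
  [31,43): 12 bp
  [43,52): 9 bp
  [52,58): 6 bp
  [58,72): 14 bp
  [72,85): 13 bp
  [85,89): 4 bp
  [89,102): 13 bp
  [102,103): 1 bp
  [103,110): 7 bp
  [110,127): 17 bp
  [127,133): 6 bp
  [133,139): 6 bp
  [139,147): 8 bp
  [147,158): 11 bp
  [158,167): 9 bp
  [167,173): 6 bp
  [173,179): 6 bp

[1,4,6,6,6,6,6,6,7,8,8,8,9,9,9,11,12,13,13,14,17]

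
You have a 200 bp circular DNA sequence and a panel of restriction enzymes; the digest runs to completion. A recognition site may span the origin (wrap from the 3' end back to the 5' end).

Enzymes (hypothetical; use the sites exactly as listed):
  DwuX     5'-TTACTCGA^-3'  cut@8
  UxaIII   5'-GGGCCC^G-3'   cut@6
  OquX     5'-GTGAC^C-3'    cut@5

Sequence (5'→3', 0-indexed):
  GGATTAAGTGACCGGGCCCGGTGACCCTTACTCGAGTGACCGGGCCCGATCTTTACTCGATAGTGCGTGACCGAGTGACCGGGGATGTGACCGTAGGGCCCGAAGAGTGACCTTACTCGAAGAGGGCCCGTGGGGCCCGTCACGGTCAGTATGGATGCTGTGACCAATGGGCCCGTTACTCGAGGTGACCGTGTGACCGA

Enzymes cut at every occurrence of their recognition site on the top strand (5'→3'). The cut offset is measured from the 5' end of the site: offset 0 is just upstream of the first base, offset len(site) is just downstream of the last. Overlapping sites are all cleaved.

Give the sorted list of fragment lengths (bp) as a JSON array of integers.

Site scan:
  DwuX TTACTCGA/8: at [27, 52, 112, 175] ⇒ [35, 60, 120, 183]
  UxaIII GGGCCCG/6: at [13, 41, 95, 123, 132, 168] ⇒ [19, 47, 101, 129, 138, 174]
  OquX GTGACC/5: at [7, 20, 35, 66, 74, 86, 106, 159, 184, 192] ⇒ [12, 25, 40, 71, 79, 91, 111, 164, 189, 197]

Pooled cuts: [12, 19, 25, 35, 40, 47, 60, 71, 79, 91, 101, 111, 120, 129, 138, 164, 174, 183, 189, 197]

Fragments:
  12→19: 7 bp
  19→25: 6 bp
  25→35: 10 bp
  35→40: 5 bp
  40→47: 7 bp
  47→60: 13 bp
  60→71: 11 bp
  71→79: 8 bp
  79→91: 12 bp
  91→101: 10 bp
  101→111: 10 bp
  111→120: 9 bp
  120→129: 9 bp
  129→138: 9 bp
  138→164: 26 bp
  164→174: 10 bp
  174→183: 9 bp
  183→189: 6 bp
  189→197: 8 bp
  197→12 (wrap): 200-197+12 = 15 bp

[5,6,6,7,7,8,8,9,9,9,9,10,10,10,10,11,12,13,15,26]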